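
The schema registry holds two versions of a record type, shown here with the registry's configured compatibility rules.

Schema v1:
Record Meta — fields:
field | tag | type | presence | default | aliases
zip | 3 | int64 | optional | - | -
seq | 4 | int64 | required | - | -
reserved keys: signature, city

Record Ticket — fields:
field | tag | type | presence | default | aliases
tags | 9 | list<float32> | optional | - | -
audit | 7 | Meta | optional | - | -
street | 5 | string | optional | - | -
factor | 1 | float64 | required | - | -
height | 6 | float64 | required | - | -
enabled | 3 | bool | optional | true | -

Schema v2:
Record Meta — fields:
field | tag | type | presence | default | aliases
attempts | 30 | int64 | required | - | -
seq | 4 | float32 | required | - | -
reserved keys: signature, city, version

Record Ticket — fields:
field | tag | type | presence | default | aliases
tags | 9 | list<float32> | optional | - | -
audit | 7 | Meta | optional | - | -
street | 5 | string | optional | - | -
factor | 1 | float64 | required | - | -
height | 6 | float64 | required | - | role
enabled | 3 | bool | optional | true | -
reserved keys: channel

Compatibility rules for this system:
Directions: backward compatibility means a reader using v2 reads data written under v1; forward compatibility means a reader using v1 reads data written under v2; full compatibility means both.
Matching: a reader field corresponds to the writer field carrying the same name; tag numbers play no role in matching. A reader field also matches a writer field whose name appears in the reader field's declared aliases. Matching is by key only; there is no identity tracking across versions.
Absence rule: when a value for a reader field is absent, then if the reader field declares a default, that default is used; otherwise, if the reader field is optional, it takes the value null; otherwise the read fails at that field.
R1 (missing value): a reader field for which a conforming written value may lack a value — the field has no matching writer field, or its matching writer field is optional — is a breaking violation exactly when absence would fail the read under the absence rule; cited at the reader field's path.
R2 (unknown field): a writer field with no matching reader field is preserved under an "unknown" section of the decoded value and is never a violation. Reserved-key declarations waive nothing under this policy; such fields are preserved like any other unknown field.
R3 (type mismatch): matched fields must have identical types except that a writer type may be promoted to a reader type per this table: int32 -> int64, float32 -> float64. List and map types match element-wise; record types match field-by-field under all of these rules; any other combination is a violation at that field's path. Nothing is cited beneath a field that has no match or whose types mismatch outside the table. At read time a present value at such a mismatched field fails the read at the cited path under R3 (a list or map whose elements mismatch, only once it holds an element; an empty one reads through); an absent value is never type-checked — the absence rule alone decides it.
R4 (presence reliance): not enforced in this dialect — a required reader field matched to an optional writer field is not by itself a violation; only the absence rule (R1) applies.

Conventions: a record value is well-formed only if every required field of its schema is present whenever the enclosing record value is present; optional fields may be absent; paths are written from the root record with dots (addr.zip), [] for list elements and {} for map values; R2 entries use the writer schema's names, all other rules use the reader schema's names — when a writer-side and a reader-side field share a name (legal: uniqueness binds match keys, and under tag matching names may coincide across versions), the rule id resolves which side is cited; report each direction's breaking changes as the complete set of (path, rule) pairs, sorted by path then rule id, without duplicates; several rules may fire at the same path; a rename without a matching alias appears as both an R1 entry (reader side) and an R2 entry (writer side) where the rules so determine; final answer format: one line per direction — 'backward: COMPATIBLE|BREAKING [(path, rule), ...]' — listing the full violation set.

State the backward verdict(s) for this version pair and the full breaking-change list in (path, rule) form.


backward: BREAKING [(audit.attempts, R1), (audit.seq, R3)]

in Ticket below, arrows point writer -> reader
checking backward for Ticket: reader v2 against writer v1:
  tags <- tags (list<float32> -> list<float32>, writer optional)
  audit <- audit (Meta -> Meta, writer optional)
  street <- street (string -> string, writer optional)
  factor <- factor (float64 -> float64, writer required)
  height <- height (float64 -> float64, writer required)
  enabled <- enabled (bool -> bool, writer optional)
  audit.attempts: no writer match
  audit.seq <- audit.seq (int64 -> float32, writer required)
  writer audit.zip: unknown to reader
  violation R1 at audit.attempts
  violation R3 at audit.seq
  => backward: BREAKING (2)
the other Ticket changes do not affect what is asked:
  removed field zip from record Meta -> no rule fires on it in Ticket's dialect; the asked verdict holds


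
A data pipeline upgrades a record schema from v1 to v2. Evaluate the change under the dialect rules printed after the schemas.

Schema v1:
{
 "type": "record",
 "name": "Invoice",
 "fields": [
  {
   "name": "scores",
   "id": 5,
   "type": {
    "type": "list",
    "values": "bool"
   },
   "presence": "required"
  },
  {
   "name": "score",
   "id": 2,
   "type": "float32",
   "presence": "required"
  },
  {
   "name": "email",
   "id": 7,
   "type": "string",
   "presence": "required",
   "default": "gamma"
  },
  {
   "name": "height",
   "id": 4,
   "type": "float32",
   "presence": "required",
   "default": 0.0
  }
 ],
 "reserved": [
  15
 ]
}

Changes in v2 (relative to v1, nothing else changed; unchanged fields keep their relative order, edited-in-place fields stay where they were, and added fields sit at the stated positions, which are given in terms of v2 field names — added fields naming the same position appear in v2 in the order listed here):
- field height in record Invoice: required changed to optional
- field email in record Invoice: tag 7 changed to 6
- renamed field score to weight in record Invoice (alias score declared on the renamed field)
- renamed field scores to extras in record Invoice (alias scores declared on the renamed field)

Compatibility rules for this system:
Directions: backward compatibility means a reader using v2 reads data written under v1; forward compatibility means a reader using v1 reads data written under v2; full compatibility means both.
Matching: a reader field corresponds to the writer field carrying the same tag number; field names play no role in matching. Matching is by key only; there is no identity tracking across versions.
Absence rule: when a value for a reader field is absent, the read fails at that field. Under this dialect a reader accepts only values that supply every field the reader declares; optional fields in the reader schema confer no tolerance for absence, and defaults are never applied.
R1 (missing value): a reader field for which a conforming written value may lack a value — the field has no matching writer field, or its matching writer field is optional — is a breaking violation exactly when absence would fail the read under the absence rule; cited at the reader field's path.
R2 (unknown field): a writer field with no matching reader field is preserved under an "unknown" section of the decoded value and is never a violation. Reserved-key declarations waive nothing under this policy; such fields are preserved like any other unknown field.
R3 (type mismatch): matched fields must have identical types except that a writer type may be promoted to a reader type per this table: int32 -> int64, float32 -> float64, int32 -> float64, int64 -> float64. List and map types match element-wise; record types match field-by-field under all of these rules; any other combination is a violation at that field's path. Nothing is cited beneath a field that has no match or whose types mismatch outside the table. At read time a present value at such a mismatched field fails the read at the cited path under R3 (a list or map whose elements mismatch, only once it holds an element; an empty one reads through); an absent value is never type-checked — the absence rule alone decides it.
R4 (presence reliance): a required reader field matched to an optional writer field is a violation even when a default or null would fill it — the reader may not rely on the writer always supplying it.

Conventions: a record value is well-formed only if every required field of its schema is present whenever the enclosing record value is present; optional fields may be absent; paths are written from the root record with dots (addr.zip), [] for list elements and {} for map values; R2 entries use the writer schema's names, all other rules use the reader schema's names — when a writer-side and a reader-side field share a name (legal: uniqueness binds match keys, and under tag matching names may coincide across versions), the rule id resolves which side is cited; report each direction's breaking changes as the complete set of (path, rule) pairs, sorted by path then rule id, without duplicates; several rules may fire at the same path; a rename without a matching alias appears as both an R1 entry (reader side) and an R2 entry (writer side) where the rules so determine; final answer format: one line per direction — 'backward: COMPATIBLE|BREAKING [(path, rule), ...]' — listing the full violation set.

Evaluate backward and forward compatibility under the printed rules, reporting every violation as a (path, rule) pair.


backward: BREAKING [(email, R1)]; forward: BREAKING [(email, R1), (height, R1), (height, R4)]

the writer's type comes first in each Invoice pair
backward analysis of Invoice with v2 as reader and v1 as writer:
  list<bool> -> list<bool>, writer required: extras aligns to scores
  float32 -> float32, writer required: weight aligns to score
  email has no writer counterpart
  float32 -> float32, writer required: height aligns to height
  writer email: unknown to reader
  R1 fires at email
  => 1 violation(s): backward is BREAKING for Invoice
forward analysis of Invoice with v1 as reader and v2 as writer:
  list<bool> -> list<bool>, writer required: scores aligns to extras
  float32 -> float32, writer required: score aligns to weight
  email has no writer counterpart
  float32 -> float32, writer optional: height aligns to height
  writer email: unknown to reader
  R1 fires at email
  R1 fires at height
  R4 fires at height
  => 3 violation(s): forward is BREAKING for Invoice


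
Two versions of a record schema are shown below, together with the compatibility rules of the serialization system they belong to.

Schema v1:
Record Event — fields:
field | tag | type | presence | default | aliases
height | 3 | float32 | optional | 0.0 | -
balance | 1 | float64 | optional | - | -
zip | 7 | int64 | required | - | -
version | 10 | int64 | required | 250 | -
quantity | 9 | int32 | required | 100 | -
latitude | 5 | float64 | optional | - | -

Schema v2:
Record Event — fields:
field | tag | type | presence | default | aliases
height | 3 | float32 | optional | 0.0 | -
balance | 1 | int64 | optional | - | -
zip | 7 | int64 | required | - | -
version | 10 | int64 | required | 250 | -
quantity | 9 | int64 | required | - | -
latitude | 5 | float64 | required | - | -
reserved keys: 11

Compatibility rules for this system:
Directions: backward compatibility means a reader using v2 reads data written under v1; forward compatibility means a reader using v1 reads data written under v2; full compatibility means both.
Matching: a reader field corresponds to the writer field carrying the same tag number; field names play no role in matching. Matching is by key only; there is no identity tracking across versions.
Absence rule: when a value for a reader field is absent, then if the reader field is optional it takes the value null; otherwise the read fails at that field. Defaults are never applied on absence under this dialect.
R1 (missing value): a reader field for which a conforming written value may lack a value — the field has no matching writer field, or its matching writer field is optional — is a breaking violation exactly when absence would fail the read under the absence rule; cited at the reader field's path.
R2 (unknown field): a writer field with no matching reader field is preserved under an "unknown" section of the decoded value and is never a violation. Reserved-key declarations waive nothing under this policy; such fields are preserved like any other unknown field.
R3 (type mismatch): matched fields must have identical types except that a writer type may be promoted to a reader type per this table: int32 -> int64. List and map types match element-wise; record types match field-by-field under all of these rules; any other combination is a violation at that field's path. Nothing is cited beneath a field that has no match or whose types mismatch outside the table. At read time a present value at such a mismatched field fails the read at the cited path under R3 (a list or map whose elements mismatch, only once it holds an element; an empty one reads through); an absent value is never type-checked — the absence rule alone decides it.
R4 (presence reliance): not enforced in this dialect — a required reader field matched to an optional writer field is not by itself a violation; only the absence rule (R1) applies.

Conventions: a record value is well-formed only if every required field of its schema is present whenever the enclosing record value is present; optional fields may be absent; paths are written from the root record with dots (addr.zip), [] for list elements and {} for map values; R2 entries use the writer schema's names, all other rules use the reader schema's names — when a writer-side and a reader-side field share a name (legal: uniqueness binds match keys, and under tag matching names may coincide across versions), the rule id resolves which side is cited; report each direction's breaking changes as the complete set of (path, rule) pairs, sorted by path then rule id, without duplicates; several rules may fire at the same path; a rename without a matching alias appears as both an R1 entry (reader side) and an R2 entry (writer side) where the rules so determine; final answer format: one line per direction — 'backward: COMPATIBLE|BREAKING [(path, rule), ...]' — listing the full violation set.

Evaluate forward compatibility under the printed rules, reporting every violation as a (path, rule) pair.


forward: BREAKING [(balance, R3), (quantity, R3)]

the writer's type comes first in each Event pair
forward analysis of Event with v1 as reader and v2 as writer:
  height: paired with writer height (float32 -> float32; writer optional)
  balance: paired with writer balance (int64 -> float64; writer optional)
  zip: paired with writer zip (int64 -> int64; writer required)
  version: paired with writer version (int64 -> int64; writer required)
  quantity: paired with writer quantity (int64 -> int32; writer required)
  latitude: paired with writer latitude (float64 -> float64; writer required)
  violation R3 at balance
  violation R3 at quantity
  => forward verdict for Event: BREAKING, 2 violation(s)
the rest of the Event diff is inert for this question:
  field latitude in record Event: optional changed to required -> its effect on Event is confined to the backward direction, not asked


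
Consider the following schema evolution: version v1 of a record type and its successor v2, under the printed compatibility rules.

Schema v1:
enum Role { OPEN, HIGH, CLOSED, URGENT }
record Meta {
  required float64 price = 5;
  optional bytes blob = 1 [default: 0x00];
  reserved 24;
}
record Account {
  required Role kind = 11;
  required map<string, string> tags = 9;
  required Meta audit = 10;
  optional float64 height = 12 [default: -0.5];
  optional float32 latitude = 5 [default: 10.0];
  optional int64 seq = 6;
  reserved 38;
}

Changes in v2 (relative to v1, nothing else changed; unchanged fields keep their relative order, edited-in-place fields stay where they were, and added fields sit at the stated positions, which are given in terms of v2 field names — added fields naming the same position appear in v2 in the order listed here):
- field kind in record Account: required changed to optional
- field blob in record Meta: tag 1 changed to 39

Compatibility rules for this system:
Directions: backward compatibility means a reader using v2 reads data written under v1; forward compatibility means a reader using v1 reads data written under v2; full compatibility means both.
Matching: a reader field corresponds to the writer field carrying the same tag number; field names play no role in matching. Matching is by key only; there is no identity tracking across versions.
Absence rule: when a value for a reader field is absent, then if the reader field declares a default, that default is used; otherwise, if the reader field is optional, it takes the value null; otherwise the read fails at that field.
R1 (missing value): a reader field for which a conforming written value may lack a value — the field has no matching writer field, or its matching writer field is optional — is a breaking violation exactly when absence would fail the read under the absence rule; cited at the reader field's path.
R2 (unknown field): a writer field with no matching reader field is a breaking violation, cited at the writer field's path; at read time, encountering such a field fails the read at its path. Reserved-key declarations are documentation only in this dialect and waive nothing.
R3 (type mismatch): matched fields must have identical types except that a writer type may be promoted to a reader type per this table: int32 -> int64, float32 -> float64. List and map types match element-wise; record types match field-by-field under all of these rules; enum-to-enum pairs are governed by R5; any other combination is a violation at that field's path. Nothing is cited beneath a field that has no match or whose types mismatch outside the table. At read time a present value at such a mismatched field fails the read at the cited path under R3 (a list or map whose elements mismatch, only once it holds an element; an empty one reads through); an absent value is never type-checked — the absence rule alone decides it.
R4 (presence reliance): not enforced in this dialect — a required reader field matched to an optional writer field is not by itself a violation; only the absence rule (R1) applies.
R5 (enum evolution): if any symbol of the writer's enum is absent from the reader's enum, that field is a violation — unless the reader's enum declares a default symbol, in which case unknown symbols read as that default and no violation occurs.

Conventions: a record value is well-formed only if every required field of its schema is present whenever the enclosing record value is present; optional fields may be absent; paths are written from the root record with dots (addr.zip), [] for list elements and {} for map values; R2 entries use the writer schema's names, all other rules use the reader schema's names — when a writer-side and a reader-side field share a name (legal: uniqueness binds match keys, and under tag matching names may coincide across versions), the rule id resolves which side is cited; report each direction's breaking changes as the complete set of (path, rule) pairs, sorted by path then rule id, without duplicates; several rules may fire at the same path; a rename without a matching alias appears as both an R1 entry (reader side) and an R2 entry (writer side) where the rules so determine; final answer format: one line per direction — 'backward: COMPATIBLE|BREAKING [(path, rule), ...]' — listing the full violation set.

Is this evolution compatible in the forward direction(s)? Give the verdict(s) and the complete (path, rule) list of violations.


forward: BREAKING [(audit.blob, R2), (kind, R1)]

arrows below run writer -> reader for Account
checking forward for Account: reader v1 against writer v2:
  kind <- kind (Role -> Role, writer optional)
  tags <- tags (map<string, string> -> map<string, string>, writer required)
  audit <- audit (Meta -> Meta, writer required)
  height <- height (float64 -> float64, writer optional)
  latitude <- latitude (float32 -> float32, writer optional)
  seq <- seq (int64 -> int64, writer optional)
  audit.price <- audit.price (float64 -> float64, writer required)
  audit.blob: no writer match
  audit.blob (writer side), unknown to reader
  R2 fires at audit.blob
  R1 fires at kind
  forward on Account therefore BREAKING (2)


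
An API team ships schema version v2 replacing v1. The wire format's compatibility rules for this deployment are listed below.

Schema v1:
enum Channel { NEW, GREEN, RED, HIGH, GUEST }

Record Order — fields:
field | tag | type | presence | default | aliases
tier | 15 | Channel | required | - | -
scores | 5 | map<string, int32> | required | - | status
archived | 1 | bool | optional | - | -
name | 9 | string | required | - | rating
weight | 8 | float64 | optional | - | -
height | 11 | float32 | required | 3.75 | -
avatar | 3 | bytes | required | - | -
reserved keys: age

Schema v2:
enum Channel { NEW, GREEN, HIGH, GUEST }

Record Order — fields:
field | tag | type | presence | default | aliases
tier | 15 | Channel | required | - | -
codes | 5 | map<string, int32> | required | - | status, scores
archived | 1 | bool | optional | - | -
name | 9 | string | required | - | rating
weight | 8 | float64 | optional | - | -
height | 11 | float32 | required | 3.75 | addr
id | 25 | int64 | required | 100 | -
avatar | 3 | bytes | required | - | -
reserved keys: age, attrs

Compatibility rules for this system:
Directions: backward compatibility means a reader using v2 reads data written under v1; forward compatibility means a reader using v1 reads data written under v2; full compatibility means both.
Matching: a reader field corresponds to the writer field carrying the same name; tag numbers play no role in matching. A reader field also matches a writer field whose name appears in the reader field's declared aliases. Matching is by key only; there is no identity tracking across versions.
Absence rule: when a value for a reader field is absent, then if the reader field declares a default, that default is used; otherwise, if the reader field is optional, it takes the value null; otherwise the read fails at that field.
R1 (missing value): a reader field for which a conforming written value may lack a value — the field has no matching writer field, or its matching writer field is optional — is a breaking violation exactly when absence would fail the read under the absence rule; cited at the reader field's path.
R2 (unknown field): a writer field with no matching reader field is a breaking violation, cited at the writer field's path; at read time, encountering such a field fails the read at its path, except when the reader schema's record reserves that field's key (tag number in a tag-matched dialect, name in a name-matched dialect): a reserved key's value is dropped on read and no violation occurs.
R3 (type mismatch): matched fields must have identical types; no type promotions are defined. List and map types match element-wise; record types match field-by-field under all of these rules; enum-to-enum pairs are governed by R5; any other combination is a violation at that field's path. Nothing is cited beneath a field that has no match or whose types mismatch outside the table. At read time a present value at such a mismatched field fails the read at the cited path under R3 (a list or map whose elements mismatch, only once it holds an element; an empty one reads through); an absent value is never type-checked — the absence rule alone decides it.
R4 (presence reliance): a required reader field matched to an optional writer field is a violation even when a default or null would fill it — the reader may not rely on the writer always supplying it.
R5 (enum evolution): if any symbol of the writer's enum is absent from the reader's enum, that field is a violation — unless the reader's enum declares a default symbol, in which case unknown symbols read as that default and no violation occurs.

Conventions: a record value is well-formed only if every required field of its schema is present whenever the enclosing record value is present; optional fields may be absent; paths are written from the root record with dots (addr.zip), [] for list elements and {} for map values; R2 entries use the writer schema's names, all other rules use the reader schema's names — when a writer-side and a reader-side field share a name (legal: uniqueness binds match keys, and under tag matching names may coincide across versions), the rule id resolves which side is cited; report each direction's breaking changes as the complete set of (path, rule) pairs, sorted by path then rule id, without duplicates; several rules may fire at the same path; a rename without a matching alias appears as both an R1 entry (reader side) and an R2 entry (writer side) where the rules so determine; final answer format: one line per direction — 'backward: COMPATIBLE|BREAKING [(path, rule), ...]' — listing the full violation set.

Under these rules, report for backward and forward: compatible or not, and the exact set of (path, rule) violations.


each type pair in Order: writer, then reader
backward analysis of Order with v2 as reader and v1 as writer:
  writer required, Channel -> Channel: reader tier maps from writer tier
  writer required, map<string, int32> -> map<string, int32>: reader codes maps from writer scores
  writer optional, bool -> bool: reader archived maps from writer archived
  writer required, string -> string: reader name maps from writer name
  writer optional, float64 -> float64: reader weight maps from writer weight
  writer required, float32 -> float32: reader height maps from writer height
  id: no writer-side match
  writer required, bytes -> bytes: reader avatar maps from writer avatar
  violation R5 at tier
  => backward verdict for Order: BREAKING, 1 violation(s)
forward analysis of Order with v1 as reader and v2 as writer:
  writer required, Channel -> Channel: reader tier maps from writer tier
  scores: no writer-side match
  writer optional, bool -> bool: reader archived maps from writer archived
  writer required, string -> string: reader name maps from writer name
  writer optional, float64 -> float64: reader weight maps from writer weight
  writer required, float32 -> float32: reader height maps from writer height
  writer required, bytes -> bytes: reader avatar maps from writer avatar
  codes (writer side), unknown to reader
  id (writer side), unknown to reader
  violation R2 at codes
  violation R2 at id
  violation R1 at scores
  => forward verdict for Order: BREAKING, 3 violation(s)

backward: BREAKING [(tier, R5)]; forward: BREAKING [(codes, R2), (id, R2), (scores, R1)]


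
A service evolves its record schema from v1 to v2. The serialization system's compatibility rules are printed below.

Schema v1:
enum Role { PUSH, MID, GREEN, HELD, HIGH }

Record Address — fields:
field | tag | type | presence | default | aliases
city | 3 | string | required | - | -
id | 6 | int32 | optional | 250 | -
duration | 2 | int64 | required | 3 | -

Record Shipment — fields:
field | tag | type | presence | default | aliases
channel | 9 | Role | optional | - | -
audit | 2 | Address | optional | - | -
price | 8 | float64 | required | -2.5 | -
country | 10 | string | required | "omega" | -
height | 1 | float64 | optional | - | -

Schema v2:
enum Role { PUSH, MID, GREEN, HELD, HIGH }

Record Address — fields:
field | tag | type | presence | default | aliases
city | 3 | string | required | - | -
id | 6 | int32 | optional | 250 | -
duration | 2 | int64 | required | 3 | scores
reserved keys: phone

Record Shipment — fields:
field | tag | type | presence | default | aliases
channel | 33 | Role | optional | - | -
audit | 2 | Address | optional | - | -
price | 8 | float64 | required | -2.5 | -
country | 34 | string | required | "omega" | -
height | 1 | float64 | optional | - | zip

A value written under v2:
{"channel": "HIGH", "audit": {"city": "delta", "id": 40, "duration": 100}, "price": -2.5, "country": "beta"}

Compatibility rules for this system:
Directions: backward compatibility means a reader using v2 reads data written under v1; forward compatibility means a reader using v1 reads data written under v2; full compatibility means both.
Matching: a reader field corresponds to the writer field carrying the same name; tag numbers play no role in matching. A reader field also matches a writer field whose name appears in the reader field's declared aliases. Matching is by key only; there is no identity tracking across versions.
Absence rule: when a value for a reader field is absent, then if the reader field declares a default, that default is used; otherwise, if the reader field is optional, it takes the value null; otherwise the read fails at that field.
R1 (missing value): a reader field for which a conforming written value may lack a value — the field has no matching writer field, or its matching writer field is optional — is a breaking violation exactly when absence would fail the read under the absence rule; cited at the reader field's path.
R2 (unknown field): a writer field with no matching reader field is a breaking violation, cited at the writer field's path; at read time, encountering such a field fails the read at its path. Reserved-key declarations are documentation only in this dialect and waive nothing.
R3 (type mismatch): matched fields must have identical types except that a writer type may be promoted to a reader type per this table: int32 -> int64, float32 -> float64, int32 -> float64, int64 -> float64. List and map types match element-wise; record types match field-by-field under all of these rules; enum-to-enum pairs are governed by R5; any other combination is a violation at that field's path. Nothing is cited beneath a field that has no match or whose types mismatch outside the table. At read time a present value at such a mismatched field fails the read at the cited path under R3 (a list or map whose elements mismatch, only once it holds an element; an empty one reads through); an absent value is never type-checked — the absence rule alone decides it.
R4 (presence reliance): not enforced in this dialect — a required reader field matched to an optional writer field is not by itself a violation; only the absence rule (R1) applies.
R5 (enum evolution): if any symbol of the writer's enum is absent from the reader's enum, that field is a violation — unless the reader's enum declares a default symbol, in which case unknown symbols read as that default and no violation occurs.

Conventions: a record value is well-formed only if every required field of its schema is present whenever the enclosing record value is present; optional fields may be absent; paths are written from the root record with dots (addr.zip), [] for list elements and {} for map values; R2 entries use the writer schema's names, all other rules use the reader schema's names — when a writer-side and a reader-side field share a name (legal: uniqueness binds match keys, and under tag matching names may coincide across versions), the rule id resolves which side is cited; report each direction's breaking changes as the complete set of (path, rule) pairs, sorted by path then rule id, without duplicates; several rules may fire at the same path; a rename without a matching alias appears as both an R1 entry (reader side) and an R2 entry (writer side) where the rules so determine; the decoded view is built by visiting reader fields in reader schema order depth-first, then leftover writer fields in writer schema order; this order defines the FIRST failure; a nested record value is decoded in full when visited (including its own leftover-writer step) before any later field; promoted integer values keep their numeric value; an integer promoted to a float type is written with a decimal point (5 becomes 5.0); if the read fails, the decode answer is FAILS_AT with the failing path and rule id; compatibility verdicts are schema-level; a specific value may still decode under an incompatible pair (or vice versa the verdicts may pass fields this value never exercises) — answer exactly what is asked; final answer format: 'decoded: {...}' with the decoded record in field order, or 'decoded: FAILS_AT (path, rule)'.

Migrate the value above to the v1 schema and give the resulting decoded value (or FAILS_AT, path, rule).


the writer's type comes first in each Shipment pair
migrating the Shipment value to v1:
  channel := "HIGH"
  audit.city := "delta"
  audit.id := 40
  audit.duration := 100
  price := -2.5
  country := "beta"
  height := null (not supplied -> null)
  => decoded: {"channel": "HIGH", "audit": {"city": "delta", "id": 40, "duration": 100}, "price": -2.5, "country": "beta", "height": null}
the other Shipment changes do not affect what is asked:
  field country in record Shipment: tag 10 changed to 34 -> inert under this dialect — no rule fires on Shipment and the result does not move
  field channel in record Shipment: tag 9 changed to 33 -> inert under this dialect — no rule fires on Shipment and the result does not move

decoded: {"channel": "HIGH", "audit": {"city": "delta", "id": 40, "duration": 100}, "price": -2.5, "country": "beta", "height": null}


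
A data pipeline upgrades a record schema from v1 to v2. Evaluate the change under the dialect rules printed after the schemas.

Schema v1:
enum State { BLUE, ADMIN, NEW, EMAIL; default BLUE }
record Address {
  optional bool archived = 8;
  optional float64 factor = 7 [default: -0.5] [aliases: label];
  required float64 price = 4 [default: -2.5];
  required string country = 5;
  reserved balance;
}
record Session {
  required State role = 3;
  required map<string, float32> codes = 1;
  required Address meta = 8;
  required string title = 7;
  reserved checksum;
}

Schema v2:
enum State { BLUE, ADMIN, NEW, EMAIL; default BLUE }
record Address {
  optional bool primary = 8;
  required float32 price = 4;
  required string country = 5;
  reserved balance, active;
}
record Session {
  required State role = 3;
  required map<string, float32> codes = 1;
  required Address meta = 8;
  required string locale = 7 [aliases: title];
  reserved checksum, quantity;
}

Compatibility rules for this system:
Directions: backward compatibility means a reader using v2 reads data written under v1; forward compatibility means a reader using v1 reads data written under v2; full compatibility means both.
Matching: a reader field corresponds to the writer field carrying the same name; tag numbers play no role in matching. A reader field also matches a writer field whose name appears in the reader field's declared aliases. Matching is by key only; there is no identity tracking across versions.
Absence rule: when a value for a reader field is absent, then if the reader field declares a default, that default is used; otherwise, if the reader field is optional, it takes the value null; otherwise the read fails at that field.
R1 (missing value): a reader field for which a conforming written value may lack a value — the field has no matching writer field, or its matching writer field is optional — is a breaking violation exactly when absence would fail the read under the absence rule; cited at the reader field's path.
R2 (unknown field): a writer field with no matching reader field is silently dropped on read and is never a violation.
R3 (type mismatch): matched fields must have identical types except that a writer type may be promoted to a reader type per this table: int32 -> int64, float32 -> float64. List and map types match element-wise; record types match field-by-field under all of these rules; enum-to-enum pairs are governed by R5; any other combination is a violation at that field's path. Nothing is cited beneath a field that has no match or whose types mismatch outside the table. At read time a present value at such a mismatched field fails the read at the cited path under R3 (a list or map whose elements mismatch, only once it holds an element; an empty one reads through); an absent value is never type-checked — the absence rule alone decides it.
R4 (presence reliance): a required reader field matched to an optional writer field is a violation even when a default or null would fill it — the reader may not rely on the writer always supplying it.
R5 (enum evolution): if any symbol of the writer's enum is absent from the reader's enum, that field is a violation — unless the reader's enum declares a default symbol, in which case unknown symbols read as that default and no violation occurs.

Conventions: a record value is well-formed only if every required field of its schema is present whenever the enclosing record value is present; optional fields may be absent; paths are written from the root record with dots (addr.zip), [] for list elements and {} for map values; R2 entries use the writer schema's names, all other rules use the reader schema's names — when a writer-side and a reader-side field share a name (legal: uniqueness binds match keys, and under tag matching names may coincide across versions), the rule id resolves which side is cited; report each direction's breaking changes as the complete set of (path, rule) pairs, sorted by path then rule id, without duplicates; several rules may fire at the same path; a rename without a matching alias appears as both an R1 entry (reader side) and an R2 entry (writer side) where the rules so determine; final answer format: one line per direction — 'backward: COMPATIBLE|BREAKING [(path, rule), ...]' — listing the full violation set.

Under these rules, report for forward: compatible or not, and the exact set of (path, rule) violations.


arrows below run writer -> reader for Session
forward pass over Session, reader schema v1, writer schema v2:
  writer required, State -> State: reader role maps from writer role
  writer required, map<string, float32> -> map<string, float32>: reader codes maps from writer codes
  writer required, Address -> Address: reader meta maps from writer meta
  no writer field matches reader title
  leftover writer field: locale
  no writer field matches reader meta.archived
  no writer field matches reader meta.factor
  writer required, float32 -> float64: reader meta.price maps from writer meta.price
  writer required, string -> string: reader meta.country maps from writer meta.country
  leftover writer field: meta.primary
  violation R1 at title
  forward on Session therefore BREAKING (1)
the other Session changes do not affect what is asked:
  removed field factor from record Address -> fires no rule on Session, leaving the asked answer as it is
  renamed field archived to primary in record Address -> fires no rule on Session, leaving the asked answer as it is
  field price in record Address: type float64 changed to float32 (its default is dropped) -> fires only in the backward direction of Session, which is not asked here

forward: BREAKING [(title, R1)]


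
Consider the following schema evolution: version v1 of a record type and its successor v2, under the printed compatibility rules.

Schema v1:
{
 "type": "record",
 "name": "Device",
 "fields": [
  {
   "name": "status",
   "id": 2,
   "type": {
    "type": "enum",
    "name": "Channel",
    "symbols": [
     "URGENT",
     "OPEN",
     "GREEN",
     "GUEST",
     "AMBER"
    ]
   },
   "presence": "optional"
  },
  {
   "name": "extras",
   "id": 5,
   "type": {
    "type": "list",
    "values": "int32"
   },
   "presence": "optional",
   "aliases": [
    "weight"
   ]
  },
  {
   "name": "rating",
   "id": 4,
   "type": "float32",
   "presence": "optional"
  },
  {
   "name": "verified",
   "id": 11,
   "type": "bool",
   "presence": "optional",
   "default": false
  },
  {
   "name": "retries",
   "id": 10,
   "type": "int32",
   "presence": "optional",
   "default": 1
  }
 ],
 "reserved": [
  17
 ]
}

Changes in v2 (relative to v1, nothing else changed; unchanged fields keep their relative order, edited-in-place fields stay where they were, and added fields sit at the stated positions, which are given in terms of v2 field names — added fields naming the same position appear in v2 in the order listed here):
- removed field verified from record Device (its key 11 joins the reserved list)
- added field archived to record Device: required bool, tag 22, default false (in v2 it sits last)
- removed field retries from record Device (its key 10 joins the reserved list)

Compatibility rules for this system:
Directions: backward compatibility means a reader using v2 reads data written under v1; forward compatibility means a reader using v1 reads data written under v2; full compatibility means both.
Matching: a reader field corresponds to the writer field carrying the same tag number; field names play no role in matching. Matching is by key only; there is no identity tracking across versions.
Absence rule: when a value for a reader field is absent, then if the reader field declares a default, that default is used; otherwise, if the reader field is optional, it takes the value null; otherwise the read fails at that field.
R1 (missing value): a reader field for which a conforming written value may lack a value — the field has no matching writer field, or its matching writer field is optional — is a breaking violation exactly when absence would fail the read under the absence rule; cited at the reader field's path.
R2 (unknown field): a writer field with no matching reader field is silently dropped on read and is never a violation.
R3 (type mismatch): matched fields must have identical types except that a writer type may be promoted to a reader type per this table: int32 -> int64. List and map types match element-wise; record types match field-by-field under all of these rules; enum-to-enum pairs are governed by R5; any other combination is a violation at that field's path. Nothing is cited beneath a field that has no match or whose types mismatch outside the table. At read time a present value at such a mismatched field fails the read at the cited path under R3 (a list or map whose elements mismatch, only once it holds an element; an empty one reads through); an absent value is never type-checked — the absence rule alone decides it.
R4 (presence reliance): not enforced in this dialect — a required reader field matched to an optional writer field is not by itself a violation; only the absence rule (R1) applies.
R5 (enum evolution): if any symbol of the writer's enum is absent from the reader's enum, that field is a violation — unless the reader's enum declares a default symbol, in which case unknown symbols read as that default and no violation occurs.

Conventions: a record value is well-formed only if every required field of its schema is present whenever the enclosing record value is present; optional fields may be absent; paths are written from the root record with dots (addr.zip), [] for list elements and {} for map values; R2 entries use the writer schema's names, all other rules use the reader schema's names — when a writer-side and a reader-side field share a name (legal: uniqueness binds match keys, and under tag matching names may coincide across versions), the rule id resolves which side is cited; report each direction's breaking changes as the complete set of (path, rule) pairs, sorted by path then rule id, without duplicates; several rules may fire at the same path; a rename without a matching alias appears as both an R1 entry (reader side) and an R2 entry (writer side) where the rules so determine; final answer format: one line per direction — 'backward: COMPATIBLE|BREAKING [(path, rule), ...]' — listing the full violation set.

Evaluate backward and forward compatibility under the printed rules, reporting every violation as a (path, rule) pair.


each type pair in Device: writer, then reader
backward for Device (reader v2, writer v1):
  Channel -> Channel, writer optional: status aligns to status
  list<int32> -> list<int32>, writer optional: extras aligns to extras
  float32 -> float32, writer optional: rating aligns to rating
  archived: no writer-side match
  writer verified: unknown to reader
  writer retries: unknown to reader
  => no violations; backward on Device: COMPATIBLE
forward for Device (reader v1, writer v2):
  Channel -> Channel, writer optional: status aligns to status
  list<int32> -> list<int32>, writer optional: extras aligns to extras
  float32 -> float32, writer optional: rating aligns to rating
  verified: no writer-side match
  retries: no writer-side match
  writer archived: unknown to reader
  => no violations; forward on Device: COMPATIBLE

backward: COMPATIBLE []; forward: COMPATIBLE []
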